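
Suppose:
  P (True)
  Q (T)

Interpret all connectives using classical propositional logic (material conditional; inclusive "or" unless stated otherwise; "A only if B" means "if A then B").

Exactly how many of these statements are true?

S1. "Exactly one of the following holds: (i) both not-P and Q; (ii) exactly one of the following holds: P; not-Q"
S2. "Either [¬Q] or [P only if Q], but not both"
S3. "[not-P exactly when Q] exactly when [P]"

2

S1: In symbols: (not P and Q) xor (P xor not Q)

not P = not True = False
not P and Q = False and True = False
not Q = not True = False
P xor not Q = True xor False = True
(not P and Q) xor (P xor not Q) = False xor True = True
Thus S1 is true.

S2: In symbols: not Q xor (P -> Q)

not Q = not True = False
P -> Q = True -> True = True
not Q xor (P -> Q) = False xor True = True
Hence S2 is true.

S3: In symbols: (not P iff Q) iff P

not P = not True = False
not P iff Q = False iff True = False
(not P iff Q) iff P = False iff True = False
So S3 is false.

Count: 2.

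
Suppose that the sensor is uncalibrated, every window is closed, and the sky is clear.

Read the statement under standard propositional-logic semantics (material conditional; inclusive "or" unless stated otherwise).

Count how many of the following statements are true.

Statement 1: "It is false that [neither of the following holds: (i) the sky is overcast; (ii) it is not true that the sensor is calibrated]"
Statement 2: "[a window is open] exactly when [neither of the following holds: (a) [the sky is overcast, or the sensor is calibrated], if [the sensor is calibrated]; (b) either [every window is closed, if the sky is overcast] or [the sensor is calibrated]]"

Let R = "the sky is overcast" (F), P = "the sensor is calibrated" (F), Q = "a window is open" (F).

Statement 1: In symbols: ¬(R ↓ ¬P)

¬P = ¬F = T
R ↓ ¬P = F ↓ T = F
¬(R ↓ ¬P) = ¬F = T
So Statement 1 is true.

Statement 2: Parsed as Q ↔ ((P → (R ∨ P)) ↓ ((R → ¬Q) ∨ P))

R ∨ P = F ∨ F = F
P → (R ∨ P) = F → F = T
¬Q = ¬F = T
R → ¬Q = F → T = T
(R → ¬Q) ∨ P = T ∨ F = T
(P → (R ∨ P)) ↓ ((R → ¬Q) ∨ P) = T ↓ T = F
Q ↔ ((P → (R ∨ P)) ↓ ((R → ¬Q) ∨ P)) = F ↔ F = T
Thus Statement 2 is true.

True statements: 2 (Statement 1, Statement 2).

2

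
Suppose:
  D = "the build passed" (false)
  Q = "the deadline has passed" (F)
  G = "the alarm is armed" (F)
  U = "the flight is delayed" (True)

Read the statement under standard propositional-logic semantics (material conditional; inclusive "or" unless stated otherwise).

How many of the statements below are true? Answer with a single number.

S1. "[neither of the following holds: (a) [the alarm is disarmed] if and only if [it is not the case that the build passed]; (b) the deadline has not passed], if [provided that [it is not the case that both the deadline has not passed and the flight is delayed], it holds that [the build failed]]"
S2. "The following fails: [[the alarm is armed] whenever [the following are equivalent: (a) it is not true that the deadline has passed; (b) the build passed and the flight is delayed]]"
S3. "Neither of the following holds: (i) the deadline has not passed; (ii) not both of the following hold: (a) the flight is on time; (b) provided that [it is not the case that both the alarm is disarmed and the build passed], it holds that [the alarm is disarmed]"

0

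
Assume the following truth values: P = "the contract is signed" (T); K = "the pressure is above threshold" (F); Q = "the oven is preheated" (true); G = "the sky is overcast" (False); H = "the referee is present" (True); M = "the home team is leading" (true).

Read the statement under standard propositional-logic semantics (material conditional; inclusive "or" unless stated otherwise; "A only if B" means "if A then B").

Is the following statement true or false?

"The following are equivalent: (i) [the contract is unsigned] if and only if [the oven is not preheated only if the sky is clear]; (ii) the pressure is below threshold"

The statement is false.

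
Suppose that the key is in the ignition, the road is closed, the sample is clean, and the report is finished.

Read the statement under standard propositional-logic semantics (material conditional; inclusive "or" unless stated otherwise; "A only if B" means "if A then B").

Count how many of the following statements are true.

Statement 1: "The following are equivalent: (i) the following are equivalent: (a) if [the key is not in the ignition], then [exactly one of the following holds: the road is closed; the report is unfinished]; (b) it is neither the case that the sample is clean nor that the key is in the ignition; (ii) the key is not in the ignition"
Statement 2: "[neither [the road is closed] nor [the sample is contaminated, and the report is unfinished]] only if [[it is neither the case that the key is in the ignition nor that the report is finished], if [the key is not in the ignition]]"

Let P = "the key is in the ignition" (T), Q = "the road is closed" (T), S = "the report is finished" (T), R = "the sample is contaminated" (F).

Statement 1: In symbols: ((~P -> (Q xor ~S)) <-> (~R nor P)) <-> ~P

~P = ~T = F
~S = ~T = F
Q xor ~S = T xor F = T
~P -> (Q xor ~S) = F -> T = T
~R = ~F = T
~R nor P = T nor T = F
(~P -> (Q xor ~S)) <-> (~R nor P) = T <-> F = F
~P = ~T = F
((~P -> (Q xor ~S)) <-> (~R nor P)) <-> ~P = F <-> F = T
Hence Statement 1 is true.

Statement 2: This is (Q nor (R & ~S)) -> (~P -> (P nor S)).

~S = ~T = F
R & ~S = F & F = F
Q nor (R & ~S) = T nor F = F
~P = ~T = F
P nor S = T nor T = F
~P -> (P nor S) = F -> F = T
(Q nor (R & ~S)) -> (~P -> (P nor S)) = F -> T = T
Thus Statement 2 is true.

True statements: 2 (Statement 1, Statement 2).

2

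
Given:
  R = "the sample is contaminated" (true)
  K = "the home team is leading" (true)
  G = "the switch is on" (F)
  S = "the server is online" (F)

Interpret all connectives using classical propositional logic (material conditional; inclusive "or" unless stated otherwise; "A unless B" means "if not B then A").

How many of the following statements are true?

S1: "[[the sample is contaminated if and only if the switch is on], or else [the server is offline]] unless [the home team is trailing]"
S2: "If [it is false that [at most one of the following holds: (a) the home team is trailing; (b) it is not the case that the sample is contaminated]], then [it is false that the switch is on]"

2

S1: Formalization: ((R ↔ G) ∨ ¬S) ∨ ¬K

R ↔ G = T ↔ F = F
¬S = ¬F = T
(R ↔ G) ∨ ¬S = F ∨ T = T
¬K = ¬T = F
((R ↔ G) ∨ ¬S) ∨ ¬K = T ∨ F = T
So S1 is true.

S2: Formalization: ¬(¬K ↑ ¬R) → ¬G

¬K = ¬T = F
¬R = ¬T = F
¬K ↑ ¬R = F ↑ F = T
¬(¬K ↑ ¬R) = ¬T = F
¬G = ¬F = T
¬(¬K ↑ ¬R) → ¬G = F → T = T
Hence S2 is true.

2 of the 2 statements are true (S1, S2).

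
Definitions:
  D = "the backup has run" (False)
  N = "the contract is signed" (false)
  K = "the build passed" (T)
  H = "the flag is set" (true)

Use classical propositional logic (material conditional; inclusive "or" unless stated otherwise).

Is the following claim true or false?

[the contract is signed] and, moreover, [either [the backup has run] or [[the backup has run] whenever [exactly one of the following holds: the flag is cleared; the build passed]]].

This is N and (D or ((not H xor K) -> D)).

not H = not True = False
not H xor K = False xor True = True
(not H xor K) -> D = True -> False = False
D or ((not H xor K) -> D) = False or False = False
N and (D or ((not H xor K) -> D)) = False and False = False

false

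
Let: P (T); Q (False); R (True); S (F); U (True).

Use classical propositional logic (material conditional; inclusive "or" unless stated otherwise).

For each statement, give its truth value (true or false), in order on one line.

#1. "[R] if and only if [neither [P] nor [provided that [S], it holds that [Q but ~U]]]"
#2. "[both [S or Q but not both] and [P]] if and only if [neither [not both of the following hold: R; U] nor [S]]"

#1 false, #2 false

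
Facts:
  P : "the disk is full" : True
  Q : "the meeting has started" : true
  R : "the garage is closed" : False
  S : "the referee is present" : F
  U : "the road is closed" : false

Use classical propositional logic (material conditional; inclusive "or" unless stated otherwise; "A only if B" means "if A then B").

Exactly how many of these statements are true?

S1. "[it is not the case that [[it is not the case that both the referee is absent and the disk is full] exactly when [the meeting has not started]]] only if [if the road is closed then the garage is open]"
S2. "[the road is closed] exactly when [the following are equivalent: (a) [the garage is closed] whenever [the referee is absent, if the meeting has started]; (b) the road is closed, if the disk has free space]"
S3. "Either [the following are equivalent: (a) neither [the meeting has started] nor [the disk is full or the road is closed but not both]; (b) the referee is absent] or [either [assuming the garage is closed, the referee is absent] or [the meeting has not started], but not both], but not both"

S1: In symbols: not ((not S nand P) iff not Q) -> (U -> not R)

not S = not False = True
not S nand P = True nand True = False
not Q = not True = False
(not S nand P) iff not Q = False iff False = True
not ((not S nand P) iff not Q) = not True = False
not R = not False = True
U -> not R = False -> True = True
not ((not S nand P) iff not Q) -> (U -> not R) = False -> True = True
Hence S1 is true.

S2: This is U iff (((Q -> not S) -> R) iff (not P -> U)).

not S = not False = True
Q -> not S = True -> True = True
(Q -> not S) -> R = True -> False = False
not P = not True = False
not P -> U = False -> False = True
((Q -> not S) -> R) iff (not P -> U) = False iff True = False
U iff (((Q -> not S) -> R) iff (not P -> U)) = False iff False = True
Thus S2 is true.

S3: In symbols: ((Q nor (P xor U)) iff not S) xor ((R -> not S) xor not Q)

P xor U = True xor False = True
Q nor (P xor U) = True nor True = False
not S = not False = True
(Q nor (P xor U)) iff not S = False iff True = False
not S = not False = True
R -> not S = False -> True = True
not Q = not True = False
(R -> not S) xor not Q = True xor False = True
((Q nor (P xor U)) iff not S) xor ((R -> not S) xor not Q) = False xor True = True
So S3 is true.

3 of the 3 statements are true (S1, S2, S3).

3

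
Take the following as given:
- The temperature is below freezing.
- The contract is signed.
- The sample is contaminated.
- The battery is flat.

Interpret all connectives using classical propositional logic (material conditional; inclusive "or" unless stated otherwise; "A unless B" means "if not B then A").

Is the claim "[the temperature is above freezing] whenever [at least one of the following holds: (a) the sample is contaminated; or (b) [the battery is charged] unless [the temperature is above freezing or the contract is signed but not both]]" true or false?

Let R = "the sample is contaminated" (T), S = "the battery is charged" (F), P = "the temperature is below freezing" (T), Q = "the contract is signed" (T).
In symbols: (R | (S | (~P xor Q))) -> ~P

~P = ~T = F
~P xor Q = F xor T = T
S | (~P xor Q) = F | T = T
R | (S | (~P xor Q)) = T | T = T
~P = ~T = F
(R | (S | (~P xor Q))) -> ~P = T -> F = F

false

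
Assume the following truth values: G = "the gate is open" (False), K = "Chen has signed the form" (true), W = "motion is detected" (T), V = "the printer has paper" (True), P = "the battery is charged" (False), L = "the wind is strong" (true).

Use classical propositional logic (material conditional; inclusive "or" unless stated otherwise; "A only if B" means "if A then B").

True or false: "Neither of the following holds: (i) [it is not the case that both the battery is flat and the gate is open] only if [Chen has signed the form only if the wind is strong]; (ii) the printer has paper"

In symbols: ((not P nand G) -> (K -> L)) nor V

not P = not False = True
not P nand G = True nand False = True
K -> L = True -> True = True
(not P nand G) -> (K -> L) = True -> True = True
((not P nand G) -> (K -> L)) nor V = True nor True = False

false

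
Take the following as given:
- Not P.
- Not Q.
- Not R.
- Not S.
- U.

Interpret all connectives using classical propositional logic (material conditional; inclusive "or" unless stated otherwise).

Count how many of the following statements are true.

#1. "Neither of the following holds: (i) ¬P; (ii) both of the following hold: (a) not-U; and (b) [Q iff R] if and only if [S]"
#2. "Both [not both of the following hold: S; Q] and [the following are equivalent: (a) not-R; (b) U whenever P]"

#1: This is ¬P ↓ (¬U ∧ ((Q ↔ R) ↔ S)).

¬P = ¬F = T
¬U = ¬T = F
Q ↔ R = F ↔ F = T
(Q ↔ R) ↔ S = T ↔ F = F
¬U ∧ ((Q ↔ R) ↔ S) = F ∧ F = F
¬P ↓ (¬U ∧ ((Q ↔ R) ↔ S)) = T ↓ F = F
Hence #1 is false.

#2: Parsed as (S ↑ Q) ∧ (¬R ↔ (P → U))

S ↑ Q = F ↑ F = T
¬R = ¬F = T
P → U = F → T = T
¬R ↔ (P → U) = T ↔ T = T
(S ↑ Q) ∧ (¬R ↔ (P → U)) = T ∧ T = T
Hence #2 is true.

Count: 1.

1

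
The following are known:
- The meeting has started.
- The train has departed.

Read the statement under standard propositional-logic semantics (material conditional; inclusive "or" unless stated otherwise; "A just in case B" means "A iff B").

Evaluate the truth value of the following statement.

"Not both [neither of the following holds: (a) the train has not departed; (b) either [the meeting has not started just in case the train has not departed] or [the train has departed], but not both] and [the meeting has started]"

Let U = "the train has departed" (T), P = "the meeting has started" (T).
Parsed as (~U nor ((~P <-> ~U) xor U)) nand P

~U = ~T = F
~P = ~T = F
~U = ~T = F
~P <-> ~U = F <-> F = T
(~P <-> ~U) xor U = T xor T = F
~U nor ((~P <-> ~U) xor U) = F nor F = T
(~U nor ((~P <-> ~U) xor U)) nand P = T nand T = F

false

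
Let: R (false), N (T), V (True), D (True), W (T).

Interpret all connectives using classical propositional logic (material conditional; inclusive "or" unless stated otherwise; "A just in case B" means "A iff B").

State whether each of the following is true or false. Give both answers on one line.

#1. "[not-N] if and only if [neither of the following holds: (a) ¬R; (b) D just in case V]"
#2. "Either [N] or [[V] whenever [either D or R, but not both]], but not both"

#1 T; #2 F

#1: Parsed as not N iff (not R nor (D iff V))

not N = not True = False
not R = not False = True
D iff V = True iff True = True
not R nor (D iff V) = True nor True = False
not N iff (not R nor (D iff V)) = False iff False = True
Thus #1 is true.

#2: Parsed as N xor ((D xor R) -> V)

D xor R = True xor False = True
(D xor R) -> V = True -> True = True
N xor ((D xor R) -> V) = True xor True = False
Thus #2 is false.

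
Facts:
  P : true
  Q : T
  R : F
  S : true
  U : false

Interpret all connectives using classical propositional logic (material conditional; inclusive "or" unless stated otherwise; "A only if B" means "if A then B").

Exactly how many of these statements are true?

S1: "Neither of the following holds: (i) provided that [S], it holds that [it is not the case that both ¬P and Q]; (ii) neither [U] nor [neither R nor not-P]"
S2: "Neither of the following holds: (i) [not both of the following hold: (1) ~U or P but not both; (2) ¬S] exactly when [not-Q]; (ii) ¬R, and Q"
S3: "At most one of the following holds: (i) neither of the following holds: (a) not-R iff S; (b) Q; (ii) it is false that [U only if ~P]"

1

S1: Parsed as (S -> (not P nand Q)) nor (U nor (R nor not P))

not P = not True = False
not P nand Q = False nand True = True
S -> (not P nand Q) = True -> True = True
not P = not True = False
R nor not P = False nor False = True
U nor (R nor not P) = False nor True = False
(S -> (not P nand Q)) nor (U nor (R nor not P)) = True nor False = False
So S1 is false.

S2: Parsed as (((not U xor P) nand not S) iff not Q) nor (not R and Q)

not U = not False = True
not U xor P = True xor True = False
not S = not True = False
(not U xor P) nand not S = False nand False = True
not Q = not True = False
((not U xor P) nand not S) iff not Q = True iff False = False
not R = not False = True
not R and Q = True and True = True
(((not U xor P) nand not S) iff not Q) nor (not R and Q) = False nor True = False
So S2 is false.

S3: In symbols: ((not R iff S) nor Q) nand not (U -> not P)

not R = not False = True
not R iff S = True iff True = True
(not R iff S) nor Q = True nor True = False
not P = not True = False
U -> not P = False -> False = True
not (U -> not P) = not True = False
((not R iff S) nor Q) nand not (U -> not P) = False nand False = True
Thus S3 is true.

True statements: 1.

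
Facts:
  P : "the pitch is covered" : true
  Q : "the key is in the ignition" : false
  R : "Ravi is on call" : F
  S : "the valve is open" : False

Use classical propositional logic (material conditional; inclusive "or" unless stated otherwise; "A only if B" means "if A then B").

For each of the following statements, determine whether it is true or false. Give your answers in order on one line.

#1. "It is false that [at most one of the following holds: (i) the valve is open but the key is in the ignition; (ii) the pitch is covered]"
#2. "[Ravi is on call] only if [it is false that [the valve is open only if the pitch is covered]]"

#1 False, #2 True

#1: This is not ((S and Q) nand P).

S and Q = False and False = False
(S and Q) nand P = False nand True = True
not ((S and Q) nand P) = not True = False
So #1 is false.

#2: This is R -> not (S -> P).

S -> P = False -> True = True
not (S -> P) = not True = False
R -> not (S -> P) = False -> False = True
So #2 is true.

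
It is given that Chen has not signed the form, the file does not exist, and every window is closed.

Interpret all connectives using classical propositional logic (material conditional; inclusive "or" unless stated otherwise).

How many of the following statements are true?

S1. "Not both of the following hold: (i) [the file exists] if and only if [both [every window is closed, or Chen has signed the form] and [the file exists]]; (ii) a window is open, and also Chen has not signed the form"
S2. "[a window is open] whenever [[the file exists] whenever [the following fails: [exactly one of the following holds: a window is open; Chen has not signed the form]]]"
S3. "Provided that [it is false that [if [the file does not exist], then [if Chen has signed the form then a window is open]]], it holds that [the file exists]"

2

Let M = "the file exists" (F), K = "a window is open" (F), G = "Chen has signed the form" (F).

S1: This is (M <-> ((~K | G) & M)) nand (K & ~G).

~K = ~F = T
~K | G = T | F = T
(~K | G) & M = T & F = F
M <-> ((~K | G) & M) = F <-> F = T
~G = ~F = T
K & ~G = F & T = F
(M <-> ((~K | G) & M)) nand (K & ~G) = T nand F = T
Hence S1 is true.

S2: In symbols: (~(K xor ~G) -> M) -> K

~G = ~F = T
K xor ~G = F xor T = T
~(K xor ~G) = ~T = F
~(K xor ~G) -> M = F -> F = T
(~(K xor ~G) -> M) -> K = T -> F = F
Thus S2 is false.

S3: This is ~(~M -> (G -> K)) -> M.

~M = ~F = T
G -> K = F -> F = T
~M -> (G -> K) = T -> T = T
~(~M -> (G -> K)) = ~T = F
~(~M -> (G -> K)) -> M = F -> F = T
Hence S3 is true.

True statements: 2.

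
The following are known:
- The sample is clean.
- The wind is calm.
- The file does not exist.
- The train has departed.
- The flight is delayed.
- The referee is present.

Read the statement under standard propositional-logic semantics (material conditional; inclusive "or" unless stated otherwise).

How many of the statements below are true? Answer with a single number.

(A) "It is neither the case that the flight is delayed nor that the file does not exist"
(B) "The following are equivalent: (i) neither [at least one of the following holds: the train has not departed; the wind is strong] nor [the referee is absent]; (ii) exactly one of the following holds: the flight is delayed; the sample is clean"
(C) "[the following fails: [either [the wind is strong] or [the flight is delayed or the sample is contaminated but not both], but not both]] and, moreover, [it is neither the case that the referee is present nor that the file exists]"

0

Let U = "the flight is delayed" (True), R = "the file exists" (False), S = "the train has departed" (True), Q = "the wind is strong" (False), V = "the referee is present" (True), P = "the sample is contaminated" (False).

(A): Parsed as U nor not R

not R = not False = True
U nor not R = True nor True = False
So (A) is false.

(B): In symbols: ((not S or Q) nor not V) iff (U xor not P)

not S = not True = False
not S or Q = False or False = False
not V = not True = False
(not S or Q) nor not V = False nor False = True
not P = not False = True
U xor not P = True xor True = False
((not S or Q) nor not V) iff (U xor not P) = True iff False = False
So (B) is false.

(C): This is not (Q xor (U xor P)) and (V nor R).

U xor P = True xor False = True
Q xor (U xor P) = False xor True = True
not (Q xor (U xor P)) = not True = False
V nor R = True nor False = False
not (Q xor (U xor P)) and (V nor R) = False and False = False
Hence (C) is false.

True statements: 0 (none).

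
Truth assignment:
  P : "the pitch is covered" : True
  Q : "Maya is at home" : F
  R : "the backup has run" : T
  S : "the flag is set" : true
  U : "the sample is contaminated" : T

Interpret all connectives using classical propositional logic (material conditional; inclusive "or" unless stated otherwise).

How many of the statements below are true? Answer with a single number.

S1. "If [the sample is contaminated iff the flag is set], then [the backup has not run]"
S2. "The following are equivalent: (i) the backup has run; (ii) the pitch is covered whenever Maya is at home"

1

S1: Parsed as (U <-> S) -> ~R

U <-> S = T <-> T = T
~R = ~T = F
(U <-> S) -> ~R = T -> F = F
So S1 is false.

S2: Parsed as R <-> (Q -> P)

Q -> P = F -> T = T
R <-> (Q -> P) = T <-> T = T
So S2 is true.

Count: 1.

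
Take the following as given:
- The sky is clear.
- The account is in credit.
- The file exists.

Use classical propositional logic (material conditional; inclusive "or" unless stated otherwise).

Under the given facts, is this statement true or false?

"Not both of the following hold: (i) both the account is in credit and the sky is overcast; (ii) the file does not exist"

Let Q = "the account is overdrawn" (F), P = "the sky is overcast" (F), R = "the file exists" (T).
This is (¬Q ∧ P) ↑ ¬R.

¬Q = ¬F = T
¬Q ∧ P = T ∧ F = F
¬R = ¬T = F
(¬Q ∧ P) ↑ ¬R = F ↑ F = T

True.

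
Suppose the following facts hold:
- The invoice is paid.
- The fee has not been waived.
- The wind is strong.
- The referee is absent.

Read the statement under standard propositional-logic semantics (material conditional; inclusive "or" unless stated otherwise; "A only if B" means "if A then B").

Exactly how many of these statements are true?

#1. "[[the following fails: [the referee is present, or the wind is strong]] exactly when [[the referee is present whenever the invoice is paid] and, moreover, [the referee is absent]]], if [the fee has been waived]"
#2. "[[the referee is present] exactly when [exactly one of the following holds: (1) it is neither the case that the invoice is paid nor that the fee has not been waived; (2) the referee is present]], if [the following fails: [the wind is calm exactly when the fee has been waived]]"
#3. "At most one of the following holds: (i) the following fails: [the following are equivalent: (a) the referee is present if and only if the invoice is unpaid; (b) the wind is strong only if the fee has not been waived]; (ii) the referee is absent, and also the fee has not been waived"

3

Let Q = "the fee has been waived" (F), D = "the referee is present" (F), R = "the wind is strong" (T), N = "the invoice is paid" (T).

#1: This is Q → (¬(D ∨ R) ↔ ((N → D) ∧ ¬D)).

D ∨ R = F ∨ T = T
¬(D ∨ R) = ¬T = F
N → D = T → F = F
¬D = ¬F = T
(N → D) ∧ ¬D = F ∧ T = F
¬(D ∨ R) ↔ ((N → D) ∧ ¬D) = F ↔ F = T
Q → (¬(D ∨ R) ↔ ((N → D) ∧ ¬D)) = F → T = T
So #1 is true.

#2: In symbols: ¬(¬R ↔ Q) → (D ↔ ((N ↓ ¬Q) ⊕ D))

¬R = ¬T = F
¬R ↔ Q = F ↔ F = T
¬(¬R ↔ Q) = ¬T = F
¬Q = ¬F = T
N ↓ ¬Q = T ↓ T = F
(N ↓ ¬Q) ⊕ D = F ⊕ F = F
D ↔ ((N ↓ ¬Q) ⊕ D) = F ↔ F = T
¬(¬R ↔ Q) → (D ↔ ((N ↓ ¬Q) ⊕ D)) = F → T = T
Hence #2 is true.

#3: Formalization: ¬((D ↔ ¬N) ↔ (R → ¬Q)) ↑ (¬D ∧ ¬Q)

¬N = ¬T = F
D ↔ ¬N = F ↔ F = T
¬Q = ¬F = T
R → ¬Q = T → T = T
(D ↔ ¬N) ↔ (R → ¬Q) = T ↔ T = T
¬((D ↔ ¬N) ↔ (R → ¬Q)) = ¬T = F
¬D = ¬F = T
¬Q = ¬F = T
¬D ∧ ¬Q = T ∧ T = T
¬((D ↔ ¬N) ↔ (R → ¬Q)) ↑ (¬D ∧ ¬Q) = F ↑ T = T
Thus #3 is true.

Count: 3.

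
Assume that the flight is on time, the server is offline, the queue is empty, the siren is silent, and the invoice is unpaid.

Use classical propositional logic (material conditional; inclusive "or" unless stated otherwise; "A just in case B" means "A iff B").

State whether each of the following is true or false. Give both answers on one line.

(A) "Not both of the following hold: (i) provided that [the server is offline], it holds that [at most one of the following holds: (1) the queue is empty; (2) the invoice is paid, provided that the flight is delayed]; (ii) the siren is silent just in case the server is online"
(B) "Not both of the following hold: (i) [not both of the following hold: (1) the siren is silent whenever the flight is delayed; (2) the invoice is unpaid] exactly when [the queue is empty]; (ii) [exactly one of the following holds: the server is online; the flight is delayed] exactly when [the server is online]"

Let R = "the server is online" (F), G = "the queue is empty" (T), Q = "the flight is delayed" (F), H = "the invoice is paid" (F), D = "the siren is sounding" (F).

(A): Formalization: (~R -> (G nand (Q -> H))) nand (~D <-> R)

~R = ~F = T
Q -> H = F -> F = T
G nand (Q -> H) = T nand T = F
~R -> (G nand (Q -> H)) = T -> F = F
~D = ~F = T
~D <-> R = T <-> F = F
(~R -> (G nand (Q -> H))) nand (~D <-> R) = F nand F = T
Hence (A) is true.

(B): This is (((Q -> ~D) nand ~H) <-> G) nand ((R xor Q) <-> R).

~D = ~F = T
Q -> ~D = F -> T = T
~H = ~F = T
(Q -> ~D) nand ~H = T nand T = F
((Q -> ~D) nand ~H) <-> G = F <-> T = F
R xor Q = F xor F = F
(R xor Q) <-> R = F <-> F = T
(((Q -> ~D) nand ~H) <-> G) nand ((R xor Q) <-> R) = F nand T = T
Hence (B) is true.

(A) true; (B) true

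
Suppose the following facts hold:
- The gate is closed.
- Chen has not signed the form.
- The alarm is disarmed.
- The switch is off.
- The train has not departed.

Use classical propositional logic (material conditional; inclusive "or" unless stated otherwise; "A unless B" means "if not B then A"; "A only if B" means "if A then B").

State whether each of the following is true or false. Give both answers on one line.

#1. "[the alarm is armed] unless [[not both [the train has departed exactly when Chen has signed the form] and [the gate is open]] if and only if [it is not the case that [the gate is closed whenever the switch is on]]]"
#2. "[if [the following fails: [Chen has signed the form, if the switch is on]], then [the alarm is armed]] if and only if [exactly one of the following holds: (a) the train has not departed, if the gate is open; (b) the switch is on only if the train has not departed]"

#1 F / #2 F

Let R = "the alarm is armed" (F), U = "the train has departed" (F), Q = "Chen has signed the form" (F), P = "the gate is open" (F), S = "the switch is on" (F).

#1: In symbols: R ∨ (((U ↔ Q) ↑ P) ↔ ¬(S → ¬P))

U ↔ Q = F ↔ F = T
(U ↔ Q) ↑ P = T ↑ F = T
¬P = ¬F = T
S → ¬P = F → T = T
¬(S → ¬P) = ¬T = F
((U ↔ Q) ↑ P) ↔ ¬(S → ¬P) = T ↔ F = F
R ∨ (((U ↔ Q) ↑ P) ↔ ¬(S → ¬P)) = F ∨ F = F
Thus #1 is false.

#2: In symbols: (¬(S → Q) → R) ↔ ((P → ¬U) ⊕ (S → ¬U))

S → Q = F → F = T
¬(S → Q) = ¬T = F
¬(S → Q) → R = F → F = T
¬U = ¬F = T
P → ¬U = F → T = T
¬U = ¬F = T
S → ¬U = F → T = T
(P → ¬U) ⊕ (S → ¬U) = T ⊕ T = F
(¬(S → Q) → R) ↔ ((P → ¬U) ⊕ (S → ¬U)) = T ↔ F = F
Thus #2 is false.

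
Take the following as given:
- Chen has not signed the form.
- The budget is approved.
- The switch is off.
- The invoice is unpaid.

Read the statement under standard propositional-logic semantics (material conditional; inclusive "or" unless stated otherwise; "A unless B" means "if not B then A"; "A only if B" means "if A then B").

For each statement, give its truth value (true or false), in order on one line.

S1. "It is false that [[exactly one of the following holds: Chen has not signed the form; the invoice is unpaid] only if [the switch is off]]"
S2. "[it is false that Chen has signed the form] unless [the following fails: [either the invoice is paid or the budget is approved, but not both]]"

S1 False, S2 True

Let W = "Chen has signed the form" (False), N = "the invoice is paid" (False), V = "the switch is on" (False), D = "the budget is approved" (True).

S1: In symbols: not ((not W xor not N) -> not V)

not W = not False = True
not N = not False = True
not W xor not N = True xor True = False
not V = not False = True
(not W xor not N) -> not V = False -> True = True
not ((not W xor not N) -> not V) = not True = False
Hence S1 is false.

S2: Parsed as not W or not (N xor D)

not W = not False = True
N xor D = False xor True = True
not (N xor D) = not True = False
not W or not (N xor D) = True or False = True
Hence S2 is true.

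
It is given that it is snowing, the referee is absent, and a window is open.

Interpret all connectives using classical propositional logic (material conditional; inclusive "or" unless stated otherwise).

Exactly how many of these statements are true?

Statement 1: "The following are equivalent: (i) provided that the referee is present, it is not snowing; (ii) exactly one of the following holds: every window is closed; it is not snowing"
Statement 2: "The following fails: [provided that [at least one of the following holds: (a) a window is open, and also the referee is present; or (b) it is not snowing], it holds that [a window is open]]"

0

Let Q = "the referee is present" (False), P = "it is snowing" (True), R = "a window is open" (True).

Statement 1: Formalization: (Q -> not P) iff (not R xor not P)

not P = not True = False
Q -> not P = False -> False = True
not R = not True = False
not P = not True = False
not R xor not P = False xor False = False
(Q -> not P) iff (not R xor not P) = True iff False = False
Hence Statement 1 is false.

Statement 2: Parsed as not (((R and Q) or not P) -> R)

R and Q = True and False = False
not P = not True = False
(R and Q) or not P = False or False = False
((R and Q) or not P) -> R = False -> True = True
not (((R and Q) or not P) -> R) = not True = False
So Statement 2 is false.

0 of the 2 statements are true (none).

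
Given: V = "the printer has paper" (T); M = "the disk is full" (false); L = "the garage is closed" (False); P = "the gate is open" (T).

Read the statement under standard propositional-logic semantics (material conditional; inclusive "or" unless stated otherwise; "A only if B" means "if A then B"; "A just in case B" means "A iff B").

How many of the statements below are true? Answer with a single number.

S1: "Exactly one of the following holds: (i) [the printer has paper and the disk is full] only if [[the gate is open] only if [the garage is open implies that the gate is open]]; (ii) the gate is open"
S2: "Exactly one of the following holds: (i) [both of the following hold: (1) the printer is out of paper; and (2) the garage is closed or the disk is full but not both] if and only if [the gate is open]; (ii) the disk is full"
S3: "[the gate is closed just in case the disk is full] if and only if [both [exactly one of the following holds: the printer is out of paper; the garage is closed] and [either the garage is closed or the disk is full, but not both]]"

0

S1: Formalization: ((V ∧ M) → (P → (¬L → P))) ⊕ P

V ∧ M = T ∧ F = F
¬L = ¬F = T
¬L → P = T → T = T
P → (¬L → P) = T → T = T
(V ∧ M) → (P → (¬L → P)) = F → T = T
((V ∧ M) → (P → (¬L → P))) ⊕ P = T ⊕ T = F
Hence S1 is false.

S2: In symbols: ((¬V ∧ (L ⊕ M)) ↔ P) ⊕ M

¬V = ¬T = F
L ⊕ M = F ⊕ F = F
¬V ∧ (L ⊕ M) = F ∧ F = F
(¬V ∧ (L ⊕ M)) ↔ P = F ↔ T = F
((¬V ∧ (L ⊕ M)) ↔ P) ⊕ M = F ⊕ F = F
Hence S2 is false.

S3: Formalization: (¬P ↔ M) ↔ ((¬V ⊕ L) ∧ (L ⊕ M))

¬P = ¬T = F
¬P ↔ M = F ↔ F = T
¬V = ¬T = F
¬V ⊕ L = F ⊕ F = F
L ⊕ M = F ⊕ F = F
(¬V ⊕ L) ∧ (L ⊕ M) = F ∧ F = F
(¬P ↔ M) ↔ ((¬V ⊕ L) ∧ (L ⊕ M)) = T ↔ F = F
Hence S3 is false.

0 of the 3 statements are true (none).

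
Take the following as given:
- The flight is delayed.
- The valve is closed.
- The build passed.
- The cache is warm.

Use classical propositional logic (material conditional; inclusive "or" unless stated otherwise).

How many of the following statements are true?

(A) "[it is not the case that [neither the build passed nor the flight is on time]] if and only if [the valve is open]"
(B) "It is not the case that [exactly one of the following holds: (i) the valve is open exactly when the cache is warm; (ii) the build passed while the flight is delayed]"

Let R = "the build passed" (T), P = "the flight is delayed" (T), Q = "the valve is open" (F), S = "the cache is warm" (T).

(A): Formalization: ~(R nor ~P) <-> Q

~P = ~T = F
R nor ~P = T nor F = F
~(R nor ~P) = ~F = T
~(R nor ~P) <-> Q = T <-> F = F
Hence (A) is false.

(B): In symbols: ~((Q <-> S) xor (R & P))

Q <-> S = F <-> T = F
R & P = T & T = T
(Q <-> S) xor (R & P) = F xor T = T
~((Q <-> S) xor (R & P)) = ~T = F
Hence (B) is false.

0 of the 2 statements are true (none).

0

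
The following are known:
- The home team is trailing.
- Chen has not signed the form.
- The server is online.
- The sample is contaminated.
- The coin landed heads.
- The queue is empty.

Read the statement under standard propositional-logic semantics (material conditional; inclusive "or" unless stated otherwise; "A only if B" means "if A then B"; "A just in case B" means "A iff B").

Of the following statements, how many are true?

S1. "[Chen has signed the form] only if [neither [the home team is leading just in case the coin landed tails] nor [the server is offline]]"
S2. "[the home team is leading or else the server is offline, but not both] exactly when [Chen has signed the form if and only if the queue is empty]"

Let K = "Chen has signed the form" (F), R = "the home team is leading" (F), U = "the coin landed heads" (T), N = "the server is online" (T), H = "the queue is empty" (T).

S1: Parsed as K -> ((R <-> ~U) nor ~N)

~U = ~T = F
R <-> ~U = F <-> F = T
~N = ~T = F
(R <-> ~U) nor ~N = T nor F = F
K -> ((R <-> ~U) nor ~N) = F -> F = T
So S1 is true.

S2: Parsed as (R xor ~N) <-> (K <-> H)

~N = ~T = F
R xor ~N = F xor F = F
K <-> H = F <-> T = F
(R xor ~N) <-> (K <-> H) = F <-> F = T
So S2 is true.

Count: 2.

2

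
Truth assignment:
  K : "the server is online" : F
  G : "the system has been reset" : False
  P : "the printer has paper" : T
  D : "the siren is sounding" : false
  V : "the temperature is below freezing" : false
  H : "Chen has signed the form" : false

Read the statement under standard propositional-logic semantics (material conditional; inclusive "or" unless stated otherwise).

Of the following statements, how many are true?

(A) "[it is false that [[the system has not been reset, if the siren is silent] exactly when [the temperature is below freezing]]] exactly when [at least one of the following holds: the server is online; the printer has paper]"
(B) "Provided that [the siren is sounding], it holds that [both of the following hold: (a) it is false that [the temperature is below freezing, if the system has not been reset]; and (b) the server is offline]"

(A): This is not ((not D -> not G) iff V) iff (K or P).

not D = not False = True
not G = not False = True
not D -> not G = True -> True = True
(not D -> not G) iff V = True iff False = False
not ((not D -> not G) iff V) = not False = True
K or P = False or True = True
not ((not D -> not G) iff V) iff (K or P) = True iff True = True
Hence (A) is true.

(B): In symbols: D -> (not (not G -> V) and not K)

not G = not False = True
not G -> V = True -> False = False
not (not G -> V) = not False = True
not K = not False = True
not (not G -> V) and not K = True and True = True
D -> (not (not G -> V) and not K) = False -> True = True
Thus (B) is true.

True statements: 2 ((A), (B)).

2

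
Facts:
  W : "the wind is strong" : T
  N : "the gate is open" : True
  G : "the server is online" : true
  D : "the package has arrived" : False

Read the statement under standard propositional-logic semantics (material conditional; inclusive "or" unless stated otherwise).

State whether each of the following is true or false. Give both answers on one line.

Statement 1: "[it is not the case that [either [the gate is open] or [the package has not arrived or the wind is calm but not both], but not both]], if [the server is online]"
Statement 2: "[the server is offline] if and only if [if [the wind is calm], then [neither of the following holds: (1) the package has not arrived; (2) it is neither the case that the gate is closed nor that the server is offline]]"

Statement 1: This is G -> ~(N xor (~D xor ~W)).

~D = ~F = T
~W = ~T = F
~D xor ~W = T xor F = T
N xor (~D xor ~W) = T xor T = F
~(N xor (~D xor ~W)) = ~F = T
G -> ~(N xor (~D xor ~W)) = T -> T = T
Thus Statement 1 is true.

Statement 2: Formalization: ~G <-> (~W -> (~D nor (~N nor ~G)))

~G = ~T = F
~W = ~T = F
~D = ~F = T
~N = ~T = F
~G = ~T = F
~N nor ~G = F nor F = T
~D nor (~N nor ~G) = T nor T = F
~W -> (~D nor (~N nor ~G)) = F -> F = T
~G <-> (~W -> (~D nor (~N nor ~G))) = F <-> T = F
So Statement 2 is false.

Statement 1 true; Statement 2 false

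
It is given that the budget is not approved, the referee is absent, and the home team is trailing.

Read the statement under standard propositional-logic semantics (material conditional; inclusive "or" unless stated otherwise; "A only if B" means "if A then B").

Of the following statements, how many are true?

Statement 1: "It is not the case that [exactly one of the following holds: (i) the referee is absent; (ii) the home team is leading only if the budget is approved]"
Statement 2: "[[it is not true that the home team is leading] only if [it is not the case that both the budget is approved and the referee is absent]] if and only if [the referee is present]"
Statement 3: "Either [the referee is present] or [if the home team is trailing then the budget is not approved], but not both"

Let Q = "the referee is present" (False), M = "the home team is leading" (False), K = "the budget is approved" (False).

Statement 1: Formalization: not (not Q xor (M -> K))

not Q = not False = True
M -> K = False -> False = True
not Q xor (M -> K) = True xor True = False
not (not Q xor (M -> K)) = not False = True
So Statement 1 is true.

Statement 2: Formalization: (not M -> (K nand not Q)) iff Q

not M = not False = True
not Q = not False = True
K nand not Q = False nand True = True
not M -> (K nand not Q) = True -> True = True
(not M -> (K nand not Q)) iff Q = True iff False = False
Thus Statement 2 is false.

Statement 3: This is Q xor (not M -> not K).

not M = not False = True
not K = not False = True
not M -> not K = True -> True = True
Q xor (not M -> not K) = False xor True = True
Hence Statement 3 is true.

2 of the 3 statements are true.

2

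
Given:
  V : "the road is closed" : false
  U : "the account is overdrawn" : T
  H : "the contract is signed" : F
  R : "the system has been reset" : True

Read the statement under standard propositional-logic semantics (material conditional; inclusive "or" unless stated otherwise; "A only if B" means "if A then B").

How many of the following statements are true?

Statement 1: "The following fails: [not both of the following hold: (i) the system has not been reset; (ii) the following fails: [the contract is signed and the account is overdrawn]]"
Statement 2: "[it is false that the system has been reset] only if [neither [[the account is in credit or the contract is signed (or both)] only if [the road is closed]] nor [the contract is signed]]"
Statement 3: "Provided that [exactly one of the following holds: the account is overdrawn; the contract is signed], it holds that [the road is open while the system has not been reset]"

1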